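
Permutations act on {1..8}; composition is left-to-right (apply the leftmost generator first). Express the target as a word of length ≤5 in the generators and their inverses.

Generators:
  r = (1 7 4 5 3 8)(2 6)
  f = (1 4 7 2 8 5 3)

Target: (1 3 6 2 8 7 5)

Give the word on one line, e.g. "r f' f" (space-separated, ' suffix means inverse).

f' f' f' r'

  after f': (1 3 5 8 2 7 4)
  after f': (1 5 2 4 3 8 7)
  after f': (1 8 4 5 7 3 2)
  after r': (1 3 6 2 8 7 5)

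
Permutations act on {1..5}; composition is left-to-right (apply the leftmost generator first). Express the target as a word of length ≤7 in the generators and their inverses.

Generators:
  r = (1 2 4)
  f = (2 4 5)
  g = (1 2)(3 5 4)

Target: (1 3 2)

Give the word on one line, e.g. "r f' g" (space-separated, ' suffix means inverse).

  after r': (1 4 2)
  after g': (1 5 3 4)
  after r: (1 5 3)(2 4)
  after f': (1 4 5 3)
  after g: (1 3 2)

r' g' r f' g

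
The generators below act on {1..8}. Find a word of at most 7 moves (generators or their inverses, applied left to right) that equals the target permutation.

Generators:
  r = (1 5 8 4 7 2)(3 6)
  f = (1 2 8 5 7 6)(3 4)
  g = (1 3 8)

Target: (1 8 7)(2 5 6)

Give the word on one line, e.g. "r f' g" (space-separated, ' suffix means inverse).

r' g r' r' r'

  after r': (1 2 7 4 8 5)(3 6)
  after g: (1 2 7 4)(3 6 8 5)
  after r': (1 7 8)(2 4)(5 6)
  after r': (1 4 7 5 3 6)(2 8)
  after r': (1 8 7)(2 5 6)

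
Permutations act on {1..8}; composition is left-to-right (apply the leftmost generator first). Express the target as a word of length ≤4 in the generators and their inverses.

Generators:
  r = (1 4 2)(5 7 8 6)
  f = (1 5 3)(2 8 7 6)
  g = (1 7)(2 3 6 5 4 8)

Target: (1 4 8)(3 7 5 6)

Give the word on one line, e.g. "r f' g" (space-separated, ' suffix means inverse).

  after f: (1 5 3)(2 8 7 6)
  after g: (1 4 8)(3 7 5 6)

f g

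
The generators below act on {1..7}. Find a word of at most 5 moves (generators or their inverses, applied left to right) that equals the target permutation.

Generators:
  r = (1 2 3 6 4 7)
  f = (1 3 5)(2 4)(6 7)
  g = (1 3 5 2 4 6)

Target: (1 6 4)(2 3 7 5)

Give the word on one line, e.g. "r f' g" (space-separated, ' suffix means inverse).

  after r': (1 7 4 6 3 2)
  after g: (1 7 6 5 2 3 4)
  after g: (1 7)(2 5 4 3 6)
  after f': (1 6 4)(2 3 7 5)

r' g g f'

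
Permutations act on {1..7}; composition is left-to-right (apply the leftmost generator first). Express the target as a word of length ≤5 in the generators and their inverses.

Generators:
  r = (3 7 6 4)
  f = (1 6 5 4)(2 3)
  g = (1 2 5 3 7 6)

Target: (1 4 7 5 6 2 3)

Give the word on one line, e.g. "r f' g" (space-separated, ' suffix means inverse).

r' r' f'

  after r': (3 4 6 7)
  after r': (3 6)(4 7)
  after f': (1 4 7 5 6 2 3)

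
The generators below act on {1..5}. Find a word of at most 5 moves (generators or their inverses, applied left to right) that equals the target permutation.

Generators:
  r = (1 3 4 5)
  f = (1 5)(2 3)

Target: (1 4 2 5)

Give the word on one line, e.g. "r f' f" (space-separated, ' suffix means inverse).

  after f': (1 5)(2 3)
  after r': (1 4 3 2)
  after f': (1 4 2 5)

f' r' f'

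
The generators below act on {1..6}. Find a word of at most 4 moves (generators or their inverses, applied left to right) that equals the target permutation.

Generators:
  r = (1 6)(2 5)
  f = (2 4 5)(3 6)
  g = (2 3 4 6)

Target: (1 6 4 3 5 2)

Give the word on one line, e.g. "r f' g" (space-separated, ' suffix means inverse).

  after g': (2 6 4 3)
  after r': (1 6 4 3 5 2)

g' r'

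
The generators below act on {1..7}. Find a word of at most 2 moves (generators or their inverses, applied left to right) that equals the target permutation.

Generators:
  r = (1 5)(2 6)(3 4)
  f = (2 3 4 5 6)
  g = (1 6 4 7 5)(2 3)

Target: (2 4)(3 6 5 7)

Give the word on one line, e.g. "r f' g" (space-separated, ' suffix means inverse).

g' r

  after g': (1 5 7 4 6)(2 3)
  after r: (2 4)(3 6 5 7)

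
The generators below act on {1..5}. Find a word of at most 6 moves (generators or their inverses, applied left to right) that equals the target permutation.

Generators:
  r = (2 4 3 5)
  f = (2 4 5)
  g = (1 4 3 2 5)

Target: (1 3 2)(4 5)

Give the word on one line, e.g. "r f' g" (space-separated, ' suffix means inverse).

f r' r' g r

  after f: (2 4 5)
  after r': (3 4)
  after r': (2 5 3)
  after g: (1 4 3 5 2)
  after r: (1 3 2)(4 5)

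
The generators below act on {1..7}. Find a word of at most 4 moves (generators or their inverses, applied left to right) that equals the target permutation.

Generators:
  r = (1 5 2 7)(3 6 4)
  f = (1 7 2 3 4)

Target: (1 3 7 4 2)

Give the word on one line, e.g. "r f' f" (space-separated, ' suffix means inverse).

  after f: (1 7 2 3 4)
  after f: (1 2 4 7 3)
  after f: (1 3 7 4 2)

f f f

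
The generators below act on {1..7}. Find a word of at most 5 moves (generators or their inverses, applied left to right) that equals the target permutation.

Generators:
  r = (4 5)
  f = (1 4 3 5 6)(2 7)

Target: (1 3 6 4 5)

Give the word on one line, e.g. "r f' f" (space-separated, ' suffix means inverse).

f r' r' f

  after f: (1 4 3 5 6)(2 7)
  after r': (1 5 6)(2 7)(3 4)
  after r': (1 4 3 5 6)(2 7)
  after f: (1 3 6 4 5)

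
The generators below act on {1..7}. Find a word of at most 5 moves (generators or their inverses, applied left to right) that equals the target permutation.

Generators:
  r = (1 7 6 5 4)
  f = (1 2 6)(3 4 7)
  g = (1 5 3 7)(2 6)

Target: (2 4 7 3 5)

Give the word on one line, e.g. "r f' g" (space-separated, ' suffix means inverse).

  after f': (1 6 2)(3 7 4)
  after r': (1 7 5 6 2 4 3)
  after g: (2 4 7 3 5)

f' r' g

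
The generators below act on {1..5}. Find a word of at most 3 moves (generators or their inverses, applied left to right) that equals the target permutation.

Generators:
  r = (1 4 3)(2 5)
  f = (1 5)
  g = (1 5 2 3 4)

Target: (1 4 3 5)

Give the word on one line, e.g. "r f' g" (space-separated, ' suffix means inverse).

  after r': (1 3 4)(2 5)
  after r': (1 4 3)
  after f': (1 4 3 5)

r' r' f'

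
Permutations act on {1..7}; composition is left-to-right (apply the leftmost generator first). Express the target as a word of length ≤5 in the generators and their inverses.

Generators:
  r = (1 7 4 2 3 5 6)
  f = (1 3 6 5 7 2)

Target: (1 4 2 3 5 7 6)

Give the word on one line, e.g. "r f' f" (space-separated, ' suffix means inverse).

  after f': (1 2 7 5 6 3)
  after r': (1 4 7 3 6 2)
  after f: (1 4 2 3 5 7 6)

f' r' f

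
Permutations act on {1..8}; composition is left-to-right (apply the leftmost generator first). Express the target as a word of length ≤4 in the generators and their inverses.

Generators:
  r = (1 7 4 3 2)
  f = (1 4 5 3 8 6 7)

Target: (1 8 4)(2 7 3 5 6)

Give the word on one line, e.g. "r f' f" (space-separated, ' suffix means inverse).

  after f': (1 7 6 8 3 5 4)
  after f': (1 6 3 4 7 8 5)
  after r: (1 6 2)(5 7 8)
  after f': (1 8 4)(2 7 3 5 6)

f' f' r f'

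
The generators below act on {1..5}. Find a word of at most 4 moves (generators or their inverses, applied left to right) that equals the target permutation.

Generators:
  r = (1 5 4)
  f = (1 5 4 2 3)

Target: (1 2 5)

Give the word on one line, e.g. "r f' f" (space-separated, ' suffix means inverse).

  after r': (1 4 5)
  after f': (1 5 3 2 4)
  after r: (1 4 5 3 2)
  after f: (1 2 5)

r' f' r f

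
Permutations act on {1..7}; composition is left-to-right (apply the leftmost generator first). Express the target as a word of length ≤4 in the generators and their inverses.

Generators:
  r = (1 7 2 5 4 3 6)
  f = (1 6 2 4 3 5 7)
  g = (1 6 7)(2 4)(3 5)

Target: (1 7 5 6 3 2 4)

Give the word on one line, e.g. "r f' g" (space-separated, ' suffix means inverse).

f r f'

  after f: (1 6 2 4 3 5 7)
  after r: (2 3 4 6 5)
  after f': (1 7 5 6 3 2 4)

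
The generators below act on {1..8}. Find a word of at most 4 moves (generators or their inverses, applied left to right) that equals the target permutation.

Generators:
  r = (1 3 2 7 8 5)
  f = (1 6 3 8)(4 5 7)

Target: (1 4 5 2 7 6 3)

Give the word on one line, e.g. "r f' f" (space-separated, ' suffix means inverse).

  after r': (1 5 8 7 2 3)
  after r': (1 8 2)(3 5 7)
  after r': (1 7)(2 5)(3 8)
  after f: (1 4 5 2 7 6 3)

r' r' r' f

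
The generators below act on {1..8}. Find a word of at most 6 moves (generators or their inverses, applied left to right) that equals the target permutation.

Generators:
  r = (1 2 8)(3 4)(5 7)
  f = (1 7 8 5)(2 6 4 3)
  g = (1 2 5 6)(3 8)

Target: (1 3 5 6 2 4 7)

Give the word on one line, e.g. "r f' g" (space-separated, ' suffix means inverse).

  after r: (1 2 8)(3 4)(5 7)
  after g: (1 5 7 6)(2 3 4 8)
  after f': (1 8 3 6 5)(2 4 7)
  after g': (1 3 5 6 2 4 7)

r g f' g'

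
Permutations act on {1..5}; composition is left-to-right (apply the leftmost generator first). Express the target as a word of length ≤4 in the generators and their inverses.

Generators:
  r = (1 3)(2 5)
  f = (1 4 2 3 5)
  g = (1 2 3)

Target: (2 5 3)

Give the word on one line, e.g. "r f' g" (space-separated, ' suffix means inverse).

r' g

  after r': (1 3)(2 5)
  after g: (2 5 3)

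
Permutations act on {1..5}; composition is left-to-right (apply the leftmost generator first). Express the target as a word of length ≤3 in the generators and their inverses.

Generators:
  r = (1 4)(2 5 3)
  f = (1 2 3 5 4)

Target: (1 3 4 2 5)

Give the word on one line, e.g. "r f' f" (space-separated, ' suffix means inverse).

f' f' f'

  after f': (1 4 5 3 2)
  after f': (1 5 2 4 3)
  after f': (1 3 4 2 5)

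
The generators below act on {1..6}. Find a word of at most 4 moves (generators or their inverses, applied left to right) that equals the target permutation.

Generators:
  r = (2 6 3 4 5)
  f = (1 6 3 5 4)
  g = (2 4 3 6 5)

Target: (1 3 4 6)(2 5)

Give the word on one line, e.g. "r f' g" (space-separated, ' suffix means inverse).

r' g' f f

  after r': (2 5 4 3 6)
  after g': (2 6 5)
  after f: (1 6 4)(2 3 5)
  after f: (1 3 4 6)(2 5)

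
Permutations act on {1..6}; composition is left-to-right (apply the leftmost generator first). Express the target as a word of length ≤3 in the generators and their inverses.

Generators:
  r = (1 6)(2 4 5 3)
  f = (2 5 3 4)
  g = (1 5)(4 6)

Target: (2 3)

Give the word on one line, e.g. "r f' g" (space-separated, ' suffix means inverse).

  after r: (1 6)(2 4 5 3)
  after r: (2 5)(3 4)
  after f: (2 3)

r r f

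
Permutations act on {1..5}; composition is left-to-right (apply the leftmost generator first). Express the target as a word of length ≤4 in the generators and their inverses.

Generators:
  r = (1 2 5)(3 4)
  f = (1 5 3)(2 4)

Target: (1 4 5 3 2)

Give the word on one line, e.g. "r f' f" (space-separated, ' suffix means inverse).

  after r: (1 2 5)(3 4)
  after f': (1 4 5 3 2)

r f'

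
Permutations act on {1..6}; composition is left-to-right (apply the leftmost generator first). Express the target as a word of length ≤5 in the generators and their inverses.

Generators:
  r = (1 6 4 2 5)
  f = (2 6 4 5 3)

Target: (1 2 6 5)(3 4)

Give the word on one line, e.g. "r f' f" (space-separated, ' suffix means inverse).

  after f: (2 6 4 5 3)
  after r': (1 5 3 4 2)
  after f': (1 4 3 6 2)
  after r: (1 2 6 5)(3 4)

f r' f' r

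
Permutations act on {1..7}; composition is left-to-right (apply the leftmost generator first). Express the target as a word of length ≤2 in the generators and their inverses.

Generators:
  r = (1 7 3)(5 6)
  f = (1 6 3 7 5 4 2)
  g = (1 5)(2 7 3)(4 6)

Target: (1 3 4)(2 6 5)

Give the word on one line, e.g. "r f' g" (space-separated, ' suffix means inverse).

f' g'

  after f': (1 2 4 5 7 3 6)
  after g': (1 3 4)(2 6 5)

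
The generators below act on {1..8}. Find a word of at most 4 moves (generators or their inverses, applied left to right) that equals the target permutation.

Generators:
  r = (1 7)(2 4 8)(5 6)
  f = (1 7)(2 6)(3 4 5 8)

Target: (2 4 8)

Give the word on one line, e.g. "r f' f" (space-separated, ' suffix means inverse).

  after r': (1 7)(2 8 4)(5 6)
  after r': (2 4 8)

r' r'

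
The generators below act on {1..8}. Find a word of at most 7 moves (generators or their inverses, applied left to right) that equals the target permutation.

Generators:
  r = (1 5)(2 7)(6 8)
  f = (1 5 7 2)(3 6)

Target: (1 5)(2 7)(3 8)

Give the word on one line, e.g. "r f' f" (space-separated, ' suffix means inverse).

f f f r' f'

  after f: (1 5 7 2)(3 6)
  after f: (1 7)(2 5)
  after f: (1 2 7 5)(3 6)
  after r': (1 7)(3 8 6)
  after f': (1 5)(2 7)(3 8)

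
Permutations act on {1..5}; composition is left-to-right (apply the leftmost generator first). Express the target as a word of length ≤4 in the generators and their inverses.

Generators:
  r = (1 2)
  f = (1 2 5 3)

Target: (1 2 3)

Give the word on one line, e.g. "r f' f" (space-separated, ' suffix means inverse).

  after f': (1 3 5 2)
  after r: (1 3 5)
  after f: (2 5)
  after f: (1 2 3)

f' r f f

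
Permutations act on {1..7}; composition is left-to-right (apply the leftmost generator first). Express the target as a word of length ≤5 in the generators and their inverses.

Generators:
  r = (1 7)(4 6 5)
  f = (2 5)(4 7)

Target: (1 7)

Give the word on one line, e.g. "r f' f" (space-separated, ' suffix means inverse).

r r r

  after r: (1 7)(4 6 5)
  after r: (4 5 6)
  after r: (1 7)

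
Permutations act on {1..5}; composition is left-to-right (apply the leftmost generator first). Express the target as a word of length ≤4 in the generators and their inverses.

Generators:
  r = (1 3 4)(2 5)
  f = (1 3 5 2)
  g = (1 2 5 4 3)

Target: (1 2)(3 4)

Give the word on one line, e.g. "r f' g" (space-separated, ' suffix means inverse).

f' r g'

  after f': (1 2 5 3)
  after r: (1 5 4)
  after g': (1 2)(3 4)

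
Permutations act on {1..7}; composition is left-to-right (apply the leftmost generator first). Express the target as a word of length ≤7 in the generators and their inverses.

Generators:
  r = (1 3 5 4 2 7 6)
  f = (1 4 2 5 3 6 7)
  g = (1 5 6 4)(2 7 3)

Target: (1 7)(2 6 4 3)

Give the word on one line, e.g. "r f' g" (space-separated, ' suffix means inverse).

  after g: (1 5 6 4)(2 7 3)
  after f': (1 2 6)(3 4 7 5)
  after g: (1 7 6 5 2 4 3)
  after f': (1 6 2)(3 7)(4 5)
  after r': (1 7)(2 6 4 3)

g f' g f' r'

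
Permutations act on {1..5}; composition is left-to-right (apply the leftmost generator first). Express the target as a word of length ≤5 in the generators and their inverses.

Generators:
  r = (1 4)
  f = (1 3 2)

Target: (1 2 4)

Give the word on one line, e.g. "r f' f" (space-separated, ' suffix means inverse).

r' f r f'

  after r': (1 4)
  after f: (1 4 3 2)
  after r: (2 4 3)
  after f': (1 2 4)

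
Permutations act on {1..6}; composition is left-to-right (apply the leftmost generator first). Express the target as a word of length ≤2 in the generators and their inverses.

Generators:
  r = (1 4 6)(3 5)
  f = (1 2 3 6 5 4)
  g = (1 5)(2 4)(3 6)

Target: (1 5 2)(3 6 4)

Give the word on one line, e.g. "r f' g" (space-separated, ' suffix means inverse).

  after r: (1 4 6)(3 5)
  after f': (1 5 2)(3 6 4)

r f'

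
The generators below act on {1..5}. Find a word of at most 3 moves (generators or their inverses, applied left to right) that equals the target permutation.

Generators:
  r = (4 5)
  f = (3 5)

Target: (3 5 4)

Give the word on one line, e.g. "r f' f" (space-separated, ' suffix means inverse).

  after r': (4 5)
  after f: (3 5 4)

r' f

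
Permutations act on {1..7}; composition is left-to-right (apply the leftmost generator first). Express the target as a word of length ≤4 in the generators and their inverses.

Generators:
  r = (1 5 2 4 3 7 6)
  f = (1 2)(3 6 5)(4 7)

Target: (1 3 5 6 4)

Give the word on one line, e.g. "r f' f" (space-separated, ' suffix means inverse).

f r r

  after f: (1 2)(3 6 5)(4 7)
  after r: (1 4 6 2 5 7 3)
  after r: (1 3 5 6 4)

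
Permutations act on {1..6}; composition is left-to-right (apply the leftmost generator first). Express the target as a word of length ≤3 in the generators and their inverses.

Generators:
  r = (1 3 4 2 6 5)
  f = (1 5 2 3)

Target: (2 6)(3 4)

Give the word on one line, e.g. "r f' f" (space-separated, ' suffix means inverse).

f' r'

  after f': (1 3 2 5)
  after r': (2 6)(3 4)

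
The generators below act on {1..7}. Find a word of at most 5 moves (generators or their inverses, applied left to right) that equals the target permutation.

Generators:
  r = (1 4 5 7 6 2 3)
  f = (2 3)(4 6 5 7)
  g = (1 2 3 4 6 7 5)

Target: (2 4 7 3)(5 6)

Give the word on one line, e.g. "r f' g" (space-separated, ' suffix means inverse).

r g' f r r

  after r: (1 4 5 7 6 2 3)
  after g': (1 3 5 6)(4 7)
  after f: (1 2 3 7 6)
  after r: (1 3 6 4 5 7 2)
  after r: (2 4 7 3)(5 6)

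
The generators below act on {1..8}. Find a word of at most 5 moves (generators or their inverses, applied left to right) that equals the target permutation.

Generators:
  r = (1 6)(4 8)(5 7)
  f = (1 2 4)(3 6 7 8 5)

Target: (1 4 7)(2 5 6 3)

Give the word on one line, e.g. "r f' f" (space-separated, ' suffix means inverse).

f r f

  after f: (1 2 4)(3 6 7 8 5)
  after r: (1 2 8 7 4 6 5 3)
  after f: (1 4 7)(2 5 6 3)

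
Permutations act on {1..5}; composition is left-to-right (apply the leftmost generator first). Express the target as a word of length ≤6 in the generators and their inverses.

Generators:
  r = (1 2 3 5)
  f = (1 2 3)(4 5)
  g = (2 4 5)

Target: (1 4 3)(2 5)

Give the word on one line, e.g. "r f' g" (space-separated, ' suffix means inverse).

r' f f f r'

  after r': (1 5 3 2)
  after f: (1 4 5)
  after f: (1 5 2 3)
  after f: (1 4 5 3 2)
  after r': (1 4 3)(2 5)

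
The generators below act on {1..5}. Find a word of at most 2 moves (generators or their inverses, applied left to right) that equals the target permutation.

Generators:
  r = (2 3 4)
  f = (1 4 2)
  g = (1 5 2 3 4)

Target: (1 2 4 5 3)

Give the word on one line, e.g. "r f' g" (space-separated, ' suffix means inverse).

  after g: (1 5 2 3 4)
  after g: (1 2 4 5 3)

g g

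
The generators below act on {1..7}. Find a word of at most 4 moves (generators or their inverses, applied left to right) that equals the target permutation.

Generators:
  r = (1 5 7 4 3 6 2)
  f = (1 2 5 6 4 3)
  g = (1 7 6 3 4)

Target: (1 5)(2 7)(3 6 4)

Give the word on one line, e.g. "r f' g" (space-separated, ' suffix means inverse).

f g' f g'

  after f: (1 2 5 6 4 3)
  after g': (1 2 5 7)(3 4 6)
  after f: (1 5 7 2 6)
  after g': (1 5)(2 7)(3 6 4)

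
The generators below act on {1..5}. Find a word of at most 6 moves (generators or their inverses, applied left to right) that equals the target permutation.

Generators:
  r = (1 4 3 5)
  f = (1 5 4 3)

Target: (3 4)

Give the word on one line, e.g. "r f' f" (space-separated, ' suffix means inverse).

r' r' r' f' r

  after r': (1 5 3 4)
  after r': (1 3)(4 5)
  after r': (1 4 3 5)
  after f': (1 5 3)
  after r: (3 4)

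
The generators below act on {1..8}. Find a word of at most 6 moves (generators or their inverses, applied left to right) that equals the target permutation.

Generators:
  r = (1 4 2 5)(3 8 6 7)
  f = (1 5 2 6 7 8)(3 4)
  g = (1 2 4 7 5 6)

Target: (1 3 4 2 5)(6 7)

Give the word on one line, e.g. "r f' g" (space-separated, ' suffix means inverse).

f' r' f f g

  after f': (1 8 7 6 2 5)(3 4)
  after r': (1 3)(4 7 8 6)
  after f: (1 4 8 7)(2 6 3 5)
  after f: (1 3 2 7 5 6 4)
  after g: (1 3 4 2 5)(6 7)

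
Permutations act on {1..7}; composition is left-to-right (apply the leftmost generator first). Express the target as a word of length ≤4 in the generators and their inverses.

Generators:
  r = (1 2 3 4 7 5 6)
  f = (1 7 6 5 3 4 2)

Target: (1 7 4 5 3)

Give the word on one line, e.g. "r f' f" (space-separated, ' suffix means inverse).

  after r: (1 2 3 4 7 5 6)
  after f: (2 4 6 7 3)
  after f: (1 7 4 5 3)

r f f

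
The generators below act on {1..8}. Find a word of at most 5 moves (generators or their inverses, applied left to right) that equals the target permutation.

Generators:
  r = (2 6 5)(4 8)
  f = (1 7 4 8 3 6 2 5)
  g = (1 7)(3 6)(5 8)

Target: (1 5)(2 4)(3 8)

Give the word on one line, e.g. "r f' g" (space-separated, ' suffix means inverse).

f f g f g'

  after f: (1 7 4 8 3 6 2 5)
  after f: (1 4 3 2)(5 7 8 6)
  after g: (1 4 6 8 3 2 7 5)
  after f: (1 8 6 3 5 7)(2 4)
  after g': (1 5)(2 4)(3 8)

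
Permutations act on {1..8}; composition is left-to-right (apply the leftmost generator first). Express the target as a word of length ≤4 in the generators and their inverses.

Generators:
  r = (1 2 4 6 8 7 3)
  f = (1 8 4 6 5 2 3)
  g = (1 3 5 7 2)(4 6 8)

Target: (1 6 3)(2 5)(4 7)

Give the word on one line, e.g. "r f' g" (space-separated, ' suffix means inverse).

f g r

  after f: (1 8 4 6 5 2 3)
  after g: (1 4 8 6 7 2 5)
  after r: (1 6 3)(2 5)(4 7)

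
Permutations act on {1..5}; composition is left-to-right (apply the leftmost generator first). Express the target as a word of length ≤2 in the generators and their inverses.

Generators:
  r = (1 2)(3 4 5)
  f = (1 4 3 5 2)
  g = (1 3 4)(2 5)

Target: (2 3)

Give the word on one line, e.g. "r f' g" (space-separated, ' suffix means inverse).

f g

  after f: (1 4 3 5 2)
  after g: (2 3)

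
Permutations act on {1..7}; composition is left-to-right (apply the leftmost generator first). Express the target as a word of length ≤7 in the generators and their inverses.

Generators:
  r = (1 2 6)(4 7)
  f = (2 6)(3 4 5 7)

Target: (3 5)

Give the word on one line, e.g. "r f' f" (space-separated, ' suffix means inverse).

f' f' r r r

  after f': (2 6)(3 7 5 4)
  after f': (3 5)(4 7)
  after r: (1 2 6)(3 5)
  after r: (1 6 2)(3 5)(4 7)
  after r: (3 5)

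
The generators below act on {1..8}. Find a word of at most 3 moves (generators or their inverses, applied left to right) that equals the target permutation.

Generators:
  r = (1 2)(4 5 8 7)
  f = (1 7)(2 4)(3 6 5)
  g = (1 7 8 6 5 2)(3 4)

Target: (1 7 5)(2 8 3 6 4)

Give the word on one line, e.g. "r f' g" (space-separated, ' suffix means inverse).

r' f r'

  after r': (1 2)(4 7 8 5)
  after f: (1 4)(2 7 8 3 6 5)
  after r': (1 7 5)(2 8 3 6 4)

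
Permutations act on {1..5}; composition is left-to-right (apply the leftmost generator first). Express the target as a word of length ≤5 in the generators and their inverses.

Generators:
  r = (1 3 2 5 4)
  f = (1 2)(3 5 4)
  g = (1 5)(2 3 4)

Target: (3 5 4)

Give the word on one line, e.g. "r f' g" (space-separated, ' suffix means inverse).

  after r': (1 4 5 2 3)
  after g': (1 3 5 4)
  after r: (1 2 5)(3 4)
  after r: (1 5 3)(2 4)
  after g: (3 5 4)

r' g' r r g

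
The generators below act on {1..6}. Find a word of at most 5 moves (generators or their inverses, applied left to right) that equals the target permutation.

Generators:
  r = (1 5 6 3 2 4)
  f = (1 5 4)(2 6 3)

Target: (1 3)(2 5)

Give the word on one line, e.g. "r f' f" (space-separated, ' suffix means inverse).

  after r: (1 5 6 3 2 4)
  after r: (1 6 2)(3 4 5)
  after f': (1 2 4)(3 5 6)
  after f': (1 3)(2 5)

r r f' f'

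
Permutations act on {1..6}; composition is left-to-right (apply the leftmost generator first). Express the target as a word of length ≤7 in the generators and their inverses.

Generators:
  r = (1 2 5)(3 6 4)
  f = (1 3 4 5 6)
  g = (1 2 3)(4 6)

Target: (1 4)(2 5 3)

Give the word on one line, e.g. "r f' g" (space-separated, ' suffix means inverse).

g g f g' r

  after g: (1 2 3)(4 6)
  after g: (1 3 2)
  after f: (1 4 5 6)(2 3)
  after g': (1 6 3)(4 5)
  after r: (1 4)(2 5 3)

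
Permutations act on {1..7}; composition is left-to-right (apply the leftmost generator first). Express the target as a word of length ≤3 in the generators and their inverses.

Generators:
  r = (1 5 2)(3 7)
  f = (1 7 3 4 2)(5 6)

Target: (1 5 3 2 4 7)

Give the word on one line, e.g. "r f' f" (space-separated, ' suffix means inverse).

r f' f'

  after r: (1 5 2)(3 7)
  after f': (1 6 5 4 3)
  after f': (1 5 3 2 4 7)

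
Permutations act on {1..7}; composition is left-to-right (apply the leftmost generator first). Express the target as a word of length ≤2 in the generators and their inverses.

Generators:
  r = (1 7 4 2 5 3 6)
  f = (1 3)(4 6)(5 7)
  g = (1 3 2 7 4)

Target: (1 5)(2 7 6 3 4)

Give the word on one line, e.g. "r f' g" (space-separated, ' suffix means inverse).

  after r: (1 7 4 2 5 3 6)
  after f: (1 5)(2 7 6 3 4)

r f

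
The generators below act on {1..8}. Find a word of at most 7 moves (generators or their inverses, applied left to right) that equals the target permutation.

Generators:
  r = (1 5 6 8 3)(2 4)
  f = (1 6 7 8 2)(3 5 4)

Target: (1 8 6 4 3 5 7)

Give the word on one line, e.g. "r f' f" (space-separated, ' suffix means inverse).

f r f' r' f

  after f: (1 6 7 8 2)(3 5 4)
  after r: (1 8 4)(2 5)(3 6 7)
  after f': (1 7 4 2 3)(5 8)
  after r': (1 7 2 8)(5 6)
  after f: (1 8 6 4 3 5 7)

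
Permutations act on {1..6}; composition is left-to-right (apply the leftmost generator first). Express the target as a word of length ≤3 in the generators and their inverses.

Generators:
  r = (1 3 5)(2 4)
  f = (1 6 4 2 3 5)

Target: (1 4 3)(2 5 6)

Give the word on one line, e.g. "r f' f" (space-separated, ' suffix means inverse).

  after f: (1 6 4 2 3 5)
  after f: (1 4 3)(2 5 6)

f f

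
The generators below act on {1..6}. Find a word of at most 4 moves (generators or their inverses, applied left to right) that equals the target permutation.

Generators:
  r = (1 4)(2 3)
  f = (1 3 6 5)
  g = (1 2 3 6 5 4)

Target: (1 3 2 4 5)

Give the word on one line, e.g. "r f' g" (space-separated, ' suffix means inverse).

g f' r

  after g: (1 2 3 6 5 4)
  after f': (1 2)(4 5)
  after r: (1 3 2 4 5)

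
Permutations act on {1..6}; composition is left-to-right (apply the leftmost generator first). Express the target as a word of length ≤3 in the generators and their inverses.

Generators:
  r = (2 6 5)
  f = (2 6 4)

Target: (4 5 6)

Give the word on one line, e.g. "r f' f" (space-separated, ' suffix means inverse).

f r'

  after f: (2 6 4)
  after r': (4 5 6)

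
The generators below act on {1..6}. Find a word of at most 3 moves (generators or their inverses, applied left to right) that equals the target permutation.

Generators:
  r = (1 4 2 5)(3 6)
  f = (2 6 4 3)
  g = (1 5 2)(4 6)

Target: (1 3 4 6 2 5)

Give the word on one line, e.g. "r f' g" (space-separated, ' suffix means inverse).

  after r: (1 4 2 5)(3 6)
  after f: (1 3 4 6 2 5)

r f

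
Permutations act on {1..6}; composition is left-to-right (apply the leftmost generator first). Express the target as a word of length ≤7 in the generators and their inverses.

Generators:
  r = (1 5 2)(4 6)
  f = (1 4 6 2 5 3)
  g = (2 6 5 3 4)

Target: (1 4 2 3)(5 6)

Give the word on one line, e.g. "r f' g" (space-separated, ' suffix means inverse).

  after f: (1 4 6 2 5 3)
  after r: (1 6)(3 5)
  after g': (1 2 4 3 6)
  after f': (1 6 3 4 5 2)
  after f': (1 4 2 3)(5 6)

f r g' f' f'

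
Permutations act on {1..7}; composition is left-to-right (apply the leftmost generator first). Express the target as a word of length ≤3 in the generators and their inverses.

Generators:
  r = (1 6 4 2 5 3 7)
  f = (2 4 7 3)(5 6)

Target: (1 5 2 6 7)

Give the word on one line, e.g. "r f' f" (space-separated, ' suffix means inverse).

r f

  after r: (1 6 4 2 5 3 7)
  after f: (1 5 2 6 7)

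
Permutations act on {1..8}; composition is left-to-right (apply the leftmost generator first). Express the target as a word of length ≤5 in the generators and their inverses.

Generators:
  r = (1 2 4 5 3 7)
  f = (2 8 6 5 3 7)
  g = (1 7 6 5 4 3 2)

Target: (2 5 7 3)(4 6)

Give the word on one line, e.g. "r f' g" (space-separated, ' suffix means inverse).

r' r' g g

  after r': (1 7 3 5 4 2)
  after r': (1 3 4)(2 7 5)
  after g: (1 2 6 5)(4 7)
  after g: (2 5 7 3)(4 6)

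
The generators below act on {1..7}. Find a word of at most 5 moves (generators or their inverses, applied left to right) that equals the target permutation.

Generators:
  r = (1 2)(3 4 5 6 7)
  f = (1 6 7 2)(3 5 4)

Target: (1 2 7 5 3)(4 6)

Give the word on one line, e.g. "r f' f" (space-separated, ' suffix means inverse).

  after r': (1 2)(3 7 6 5 4)
  after r': (3 6 4 7 5)
  after f: (1 6 3 7 4 2)
  after f: (1 7 3 2 6 5 4)
  after f: (1 2 7 5 3)(4 6)

r' r' f f f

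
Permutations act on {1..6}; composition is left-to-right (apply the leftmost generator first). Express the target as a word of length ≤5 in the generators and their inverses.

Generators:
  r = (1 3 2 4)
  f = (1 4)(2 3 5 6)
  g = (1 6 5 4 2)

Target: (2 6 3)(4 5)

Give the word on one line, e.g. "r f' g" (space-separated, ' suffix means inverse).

g g f' g' r'

  after g: (1 6 5 4 2)
  after g: (1 5 2 6 4)
  after f': (1 3 2 5 6)
  after g': (1 3 4 5)(2 6)
  after r': (2 6 3)(4 5)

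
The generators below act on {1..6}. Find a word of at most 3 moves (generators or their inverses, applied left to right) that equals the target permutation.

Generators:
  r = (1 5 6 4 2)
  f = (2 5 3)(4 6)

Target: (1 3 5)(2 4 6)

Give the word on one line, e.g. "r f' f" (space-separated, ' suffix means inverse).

r' f f

  after r': (1 2 4 6 5)
  after f: (1 5)(2 6 3)
  after f: (1 3 5)(2 4 6)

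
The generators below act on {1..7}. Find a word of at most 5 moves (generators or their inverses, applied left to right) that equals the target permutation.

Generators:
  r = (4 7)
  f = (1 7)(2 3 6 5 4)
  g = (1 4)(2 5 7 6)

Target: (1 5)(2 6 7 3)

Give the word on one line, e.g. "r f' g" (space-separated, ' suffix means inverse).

g r' r' f' r

  after g: (1 4)(2 5 7 6)
  after r': (1 7 6 2 5 4)
  after r': (1 4)(2 5 7 6)
  after f': (1 5)(2 6 4 7 3)
  after r: (1 5)(2 6 7 3)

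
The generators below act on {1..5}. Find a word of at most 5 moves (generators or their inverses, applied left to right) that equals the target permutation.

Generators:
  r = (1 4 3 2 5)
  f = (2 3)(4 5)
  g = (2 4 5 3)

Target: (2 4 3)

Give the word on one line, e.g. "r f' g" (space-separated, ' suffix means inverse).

  after r: (1 4 3 2 5)
  after g: (1 5)(2 3 4)
  after r: (4 5)
  after g: (2 4 3)

r g r g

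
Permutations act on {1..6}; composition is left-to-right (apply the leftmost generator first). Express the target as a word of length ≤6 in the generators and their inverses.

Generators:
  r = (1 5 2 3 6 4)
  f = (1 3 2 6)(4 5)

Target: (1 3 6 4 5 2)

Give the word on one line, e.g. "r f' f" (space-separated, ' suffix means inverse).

  after r: (1 5 2 3 6 4)
  after f: (1 4 3)(5 6)
  after r': (1 6)(2 5 3 4)
  after r': (1 3 6 4 5 2)

r f r' r'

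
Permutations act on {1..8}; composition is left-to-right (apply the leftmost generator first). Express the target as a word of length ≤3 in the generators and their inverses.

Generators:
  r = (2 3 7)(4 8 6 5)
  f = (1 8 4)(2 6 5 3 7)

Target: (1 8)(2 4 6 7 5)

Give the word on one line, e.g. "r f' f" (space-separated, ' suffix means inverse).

  after f: (1 8 4)(2 6 5 3 7)
  after f: (1 4 8)(2 5 7 6 3)
  after r: (1 8)(2 4 6 7 5)

f f r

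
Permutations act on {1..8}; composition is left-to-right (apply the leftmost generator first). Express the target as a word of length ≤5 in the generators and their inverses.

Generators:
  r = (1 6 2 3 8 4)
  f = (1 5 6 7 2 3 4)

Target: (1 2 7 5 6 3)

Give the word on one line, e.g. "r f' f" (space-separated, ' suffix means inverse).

  after r: (1 6 2 3 8 4)
  after f': (1 5)(3 8)(6 7)
  after f': (2 7 5 4 3 8)
  after r: (1 6 2 7 5)(3 4 8)
  after r: (1 2 7 5 6 3)

r f' f' r r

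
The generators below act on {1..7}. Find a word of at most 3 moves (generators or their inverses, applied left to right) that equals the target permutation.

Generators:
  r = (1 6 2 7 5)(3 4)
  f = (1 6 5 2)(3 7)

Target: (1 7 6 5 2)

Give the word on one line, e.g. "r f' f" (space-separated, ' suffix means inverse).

  after r': (1 5 7 2 6)(3 4)
  after r': (1 7 6 5 2)

r' r'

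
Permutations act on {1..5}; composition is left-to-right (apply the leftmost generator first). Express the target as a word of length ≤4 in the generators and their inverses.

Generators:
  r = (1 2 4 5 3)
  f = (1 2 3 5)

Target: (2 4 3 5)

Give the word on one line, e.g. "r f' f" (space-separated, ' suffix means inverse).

  after r: (1 2 4 5 3)
  after f': (2 4 3 5)

r f'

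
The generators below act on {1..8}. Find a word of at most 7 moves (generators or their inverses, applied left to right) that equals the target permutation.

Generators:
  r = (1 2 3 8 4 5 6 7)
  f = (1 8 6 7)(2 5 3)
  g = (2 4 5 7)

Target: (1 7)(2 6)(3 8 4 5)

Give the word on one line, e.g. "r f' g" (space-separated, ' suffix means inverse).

  after f': (1 7 6 8)(2 3 5)
  after g: (1 2 3 7 6 8)(4 5)
  after r: (1 3)(2 8)(4 6)
  after f: (1 2 6 4 7)(3 8 5)
  after g': (1 7)(2 6)(3 8 4 5)

f' g r f g'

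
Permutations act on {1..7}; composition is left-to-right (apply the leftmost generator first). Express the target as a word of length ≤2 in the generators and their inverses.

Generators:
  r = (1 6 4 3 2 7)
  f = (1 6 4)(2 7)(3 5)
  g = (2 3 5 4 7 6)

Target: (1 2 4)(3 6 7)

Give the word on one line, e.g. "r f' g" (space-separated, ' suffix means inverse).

  after r': (1 7 2 3 4 6)
  after r': (1 2 4)(3 6 7)

r' r'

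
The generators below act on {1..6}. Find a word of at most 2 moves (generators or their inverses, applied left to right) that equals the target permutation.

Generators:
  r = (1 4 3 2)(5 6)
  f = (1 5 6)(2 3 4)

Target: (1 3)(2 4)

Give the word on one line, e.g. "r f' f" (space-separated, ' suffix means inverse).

r' r'

  after r': (1 2 3 4)(5 6)
  after r': (1 3)(2 4)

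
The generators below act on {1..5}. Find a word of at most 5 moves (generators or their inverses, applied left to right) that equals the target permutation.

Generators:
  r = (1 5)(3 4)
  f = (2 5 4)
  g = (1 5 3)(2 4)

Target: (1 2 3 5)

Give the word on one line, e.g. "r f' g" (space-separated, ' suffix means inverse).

  after g': (1 3 5)(2 4)
  after g': (1 5 3)
  after f: (1 4 2 5 3)
  after g: (1 2 3 5)

g' g' f g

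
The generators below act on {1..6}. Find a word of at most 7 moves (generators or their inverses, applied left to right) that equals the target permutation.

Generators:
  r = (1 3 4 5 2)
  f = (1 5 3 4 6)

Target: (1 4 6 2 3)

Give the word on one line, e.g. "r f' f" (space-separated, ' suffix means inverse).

  after r': (1 2 5 4 3)
  after f: (1 2 3 5 6)
  after r': (1 5 6 2)(3 4)
  after f: (1 3 6 2 5)
  after f: (1 4 6 2 3)

r' f r' f f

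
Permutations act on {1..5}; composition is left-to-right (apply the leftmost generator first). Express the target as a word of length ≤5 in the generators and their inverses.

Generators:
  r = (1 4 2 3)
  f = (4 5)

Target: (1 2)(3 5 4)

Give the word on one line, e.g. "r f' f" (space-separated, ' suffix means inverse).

r f f r f'

  after r: (1 4 2 3)
  after f: (1 5 4 2 3)
  after f: (1 4 2 3)
  after r: (1 2)(3 4)
  after f': (1 2)(3 5 4)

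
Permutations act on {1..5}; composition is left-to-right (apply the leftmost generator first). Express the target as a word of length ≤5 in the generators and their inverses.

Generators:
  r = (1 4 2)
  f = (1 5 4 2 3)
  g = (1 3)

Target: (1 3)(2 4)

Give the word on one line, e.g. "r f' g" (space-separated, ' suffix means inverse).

f f r r f'

  after f: (1 5 4 2 3)
  after f: (1 4 3 5 2)
  after r: (1 2 4 3 5)
  after r: (3 5 4)
  after f': (1 3)(2 4)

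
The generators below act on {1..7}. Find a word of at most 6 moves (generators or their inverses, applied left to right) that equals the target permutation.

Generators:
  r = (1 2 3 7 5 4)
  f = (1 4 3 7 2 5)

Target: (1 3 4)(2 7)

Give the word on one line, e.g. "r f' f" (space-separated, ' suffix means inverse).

  after f: (1 4 3 7 2 5)
  after r: (2 4 7 3 5)
  after r: (1 2)(3 4 5)
  after f': (1 7 3)(2 5 4)
  after r': (1 3 4)(2 7)

f r r f' r'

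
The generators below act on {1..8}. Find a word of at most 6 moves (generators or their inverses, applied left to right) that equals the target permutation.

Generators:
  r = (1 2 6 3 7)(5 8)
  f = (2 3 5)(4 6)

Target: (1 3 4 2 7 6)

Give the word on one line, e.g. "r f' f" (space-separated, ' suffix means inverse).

  after r': (1 7 3 6 2)(5 8)
  after f': (1 7 2)(3 4 6 5 8)
  after f': (1 7 5 8 2)(3 6)
  after f': (1 7 3 4 6 2)(5 8)
  after r': (1 3 4 2 7 6)

r' f' f' f' r'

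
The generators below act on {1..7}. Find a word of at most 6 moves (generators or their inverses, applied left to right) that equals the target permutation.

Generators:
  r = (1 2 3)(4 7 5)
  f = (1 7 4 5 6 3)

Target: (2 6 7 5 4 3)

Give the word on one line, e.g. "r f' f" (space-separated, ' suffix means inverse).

  after r': (1 3 2)(4 5 7)
  after r': (1 2 3)(4 7 5)
  after f': (1 2 6 5 7 4)
  after r': (2 6 7 5 4 3)

r' r' f' r'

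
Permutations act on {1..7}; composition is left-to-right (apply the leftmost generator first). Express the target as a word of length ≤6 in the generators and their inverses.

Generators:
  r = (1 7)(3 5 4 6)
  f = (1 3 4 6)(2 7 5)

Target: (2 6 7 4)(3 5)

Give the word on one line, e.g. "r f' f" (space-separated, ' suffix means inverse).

  after r: (1 7)(3 5 4 6)
  after f: (1 5 6 4)(2 7 3)
  after r': (1 3 2)(4 7 6 5)
  after f': (2 6 7 4)(3 5)

r f r' f'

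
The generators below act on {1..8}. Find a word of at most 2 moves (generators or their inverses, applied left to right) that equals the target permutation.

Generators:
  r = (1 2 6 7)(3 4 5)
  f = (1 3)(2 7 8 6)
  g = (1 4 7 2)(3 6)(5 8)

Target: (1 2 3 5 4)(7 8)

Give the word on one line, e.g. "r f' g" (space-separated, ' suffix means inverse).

  after r': (1 7 6 2)(3 5 4)
  after f': (1 2 3 5 4)(7 8)

r' f'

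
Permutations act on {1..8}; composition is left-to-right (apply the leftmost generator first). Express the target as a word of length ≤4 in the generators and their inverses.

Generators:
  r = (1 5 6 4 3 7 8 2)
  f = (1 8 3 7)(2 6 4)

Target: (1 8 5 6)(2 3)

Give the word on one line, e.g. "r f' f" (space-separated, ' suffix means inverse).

  after f': (1 7 3 8)(2 4 6)
  after r: (1 8 5 6)(2 3)

f' r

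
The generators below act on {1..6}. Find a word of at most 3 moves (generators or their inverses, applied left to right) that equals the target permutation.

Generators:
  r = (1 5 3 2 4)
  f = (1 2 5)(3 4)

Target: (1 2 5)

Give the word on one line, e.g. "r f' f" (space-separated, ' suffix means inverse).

  after f': (1 5 2)(3 4)
  after f': (1 2 5)

f' f'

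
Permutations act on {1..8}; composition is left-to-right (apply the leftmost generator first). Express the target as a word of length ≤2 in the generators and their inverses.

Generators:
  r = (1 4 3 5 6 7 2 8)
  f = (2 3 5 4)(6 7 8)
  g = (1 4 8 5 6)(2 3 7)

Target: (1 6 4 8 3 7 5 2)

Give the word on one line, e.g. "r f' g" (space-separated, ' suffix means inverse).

f' g'

  after f': (2 4 5 3)(6 8 7)
  after g': (1 6 4 8 3 7 5 2)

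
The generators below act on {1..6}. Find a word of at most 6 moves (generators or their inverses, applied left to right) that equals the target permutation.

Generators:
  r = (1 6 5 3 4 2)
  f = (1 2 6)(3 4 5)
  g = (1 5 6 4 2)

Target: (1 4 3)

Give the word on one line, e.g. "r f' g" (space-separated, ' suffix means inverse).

  after g: (1 5 6 4 2)
  after r: (1 3 4)(2 6)
  after g: (1 3 2 4 5 6)
  after r: (1 4 3)

g r g r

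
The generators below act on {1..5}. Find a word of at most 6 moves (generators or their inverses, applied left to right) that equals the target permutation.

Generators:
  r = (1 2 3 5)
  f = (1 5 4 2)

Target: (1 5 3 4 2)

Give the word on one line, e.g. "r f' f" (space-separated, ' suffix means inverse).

  after r: (1 2 3 5)
  after f': (1 4 5 2 3)
  after r: (1 4)(2 5 3)
  after f': (1 5 3 4 2)

r f' r f'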